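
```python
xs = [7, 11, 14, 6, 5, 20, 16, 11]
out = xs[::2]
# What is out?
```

xs has length 8. The slice xs[::2] selects indices [0, 2, 4, 6] (0->7, 2->14, 4->5, 6->16), giving [7, 14, 5, 16].

[7, 14, 5, 16]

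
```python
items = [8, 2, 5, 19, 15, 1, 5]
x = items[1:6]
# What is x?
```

items has length 7. The slice items[1:6] selects indices [1, 2, 3, 4, 5] (1->2, 2->5, 3->19, 4->15, 5->1), giving [2, 5, 19, 15, 1].

[2, 5, 19, 15, 1]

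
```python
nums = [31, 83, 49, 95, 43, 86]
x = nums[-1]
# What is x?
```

nums has length 6. Negative index -1 maps to positive index 6 + (-1) = 5. nums[5] = 86.

86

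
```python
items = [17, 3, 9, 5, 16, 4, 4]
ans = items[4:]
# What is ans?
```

items has length 7. The slice items[4:] selects indices [4, 5, 6] (4->16, 5->4, 6->4), giving [16, 4, 4].

[16, 4, 4]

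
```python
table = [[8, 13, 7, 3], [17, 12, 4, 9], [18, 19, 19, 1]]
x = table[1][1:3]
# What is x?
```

table[1] = [17, 12, 4, 9]. table[1] has length 4. The slice table[1][1:3] selects indices [1, 2] (1->12, 2->4), giving [12, 4].

[12, 4]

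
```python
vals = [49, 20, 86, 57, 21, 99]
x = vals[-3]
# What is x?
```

vals has length 6. Negative index -3 maps to positive index 6 + (-3) = 3. vals[3] = 57.

57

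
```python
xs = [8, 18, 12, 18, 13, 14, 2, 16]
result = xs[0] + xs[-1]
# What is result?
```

xs has length 8. xs[0] = 8.
xs has length 8. Negative index -1 maps to positive index 8 + (-1) = 7. xs[7] = 16.
Sum: 8 + 16 = 24.

24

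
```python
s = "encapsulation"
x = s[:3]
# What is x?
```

s has length 13. The slice s[:3] selects indices [0, 1, 2] (0->'e', 1->'n', 2->'c'), giving 'enc'.

'enc'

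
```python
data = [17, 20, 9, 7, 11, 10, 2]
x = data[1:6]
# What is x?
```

data has length 7. The slice data[1:6] selects indices [1, 2, 3, 4, 5] (1->20, 2->9, 3->7, 4->11, 5->10), giving [20, 9, 7, 11, 10].

[20, 9, 7, 11, 10]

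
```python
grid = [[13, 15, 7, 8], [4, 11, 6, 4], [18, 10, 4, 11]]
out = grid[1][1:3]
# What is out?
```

grid[1] = [4, 11, 6, 4]. grid[1] has length 4. The slice grid[1][1:3] selects indices [1, 2] (1->11, 2->6), giving [11, 6].

[11, 6]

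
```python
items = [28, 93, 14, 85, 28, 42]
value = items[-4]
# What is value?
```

items has length 6. Negative index -4 maps to positive index 6 + (-4) = 2. items[2] = 14.

14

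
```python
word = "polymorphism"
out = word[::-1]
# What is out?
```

word has length 12. The slice word[::-1] selects indices [11, 10, 9, 8, 7, 6, 5, 4, 3, 2, 1, 0] (11->'m', 10->'s', 9->'i', 8->'h', 7->'p', 6->'r', 5->'o', 4->'m', 3->'y', 2->'l', 1->'o', 0->'p'), giving 'msihpromylop'.

'msihpromylop'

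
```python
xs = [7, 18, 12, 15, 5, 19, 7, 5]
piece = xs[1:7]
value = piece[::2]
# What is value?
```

xs has length 8. The slice xs[1:7] selects indices [1, 2, 3, 4, 5, 6] (1->18, 2->12, 3->15, 4->5, 5->19, 6->7), giving [18, 12, 15, 5, 19, 7]. So piece = [18, 12, 15, 5, 19, 7]. piece has length 6. The slice piece[::2] selects indices [0, 2, 4] (0->18, 2->15, 4->19), giving [18, 15, 19].

[18, 15, 19]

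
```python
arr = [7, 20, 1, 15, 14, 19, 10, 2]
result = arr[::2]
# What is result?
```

arr has length 8. The slice arr[::2] selects indices [0, 2, 4, 6] (0->7, 2->1, 4->14, 6->10), giving [7, 1, 14, 10].

[7, 1, 14, 10]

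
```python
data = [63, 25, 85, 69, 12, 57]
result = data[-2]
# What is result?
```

data has length 6. Negative index -2 maps to positive index 6 + (-2) = 4. data[4] = 12.

12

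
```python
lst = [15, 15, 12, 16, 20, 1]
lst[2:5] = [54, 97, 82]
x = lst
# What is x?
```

lst starts as [15, 15, 12, 16, 20, 1] (length 6). The slice lst[2:5] covers indices [2, 3, 4] with values [12, 16, 20]. Replacing that slice with [54, 97, 82] (same length) produces [15, 15, 54, 97, 82, 1].

[15, 15, 54, 97, 82, 1]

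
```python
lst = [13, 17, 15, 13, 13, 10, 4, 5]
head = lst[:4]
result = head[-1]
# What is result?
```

lst has length 8. The slice lst[:4] selects indices [0, 1, 2, 3] (0->13, 1->17, 2->15, 3->13), giving [13, 17, 15, 13]. So head = [13, 17, 15, 13]. Then head[-1] = 13.

13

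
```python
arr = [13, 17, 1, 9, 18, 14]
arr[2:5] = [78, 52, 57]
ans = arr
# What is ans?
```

arr starts as [13, 17, 1, 9, 18, 14] (length 6). The slice arr[2:5] covers indices [2, 3, 4] with values [1, 9, 18]. Replacing that slice with [78, 52, 57] (same length) produces [13, 17, 78, 52, 57, 14].

[13, 17, 78, 52, 57, 14]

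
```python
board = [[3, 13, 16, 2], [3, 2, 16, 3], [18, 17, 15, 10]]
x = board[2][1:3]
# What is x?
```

board[2] = [18, 17, 15, 10]. board[2] has length 4. The slice board[2][1:3] selects indices [1, 2] (1->17, 2->15), giving [17, 15].

[17, 15]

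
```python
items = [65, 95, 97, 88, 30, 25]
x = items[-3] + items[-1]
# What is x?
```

items has length 6. Negative index -3 maps to positive index 6 + (-3) = 3. items[3] = 88.
items has length 6. Negative index -1 maps to positive index 6 + (-1) = 5. items[5] = 25.
Sum: 88 + 25 = 113.

113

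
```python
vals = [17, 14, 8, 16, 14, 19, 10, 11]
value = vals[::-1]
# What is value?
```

vals has length 8. The slice vals[::-1] selects indices [7, 6, 5, 4, 3, 2, 1, 0] (7->11, 6->10, 5->19, 4->14, 3->16, 2->8, 1->14, 0->17), giving [11, 10, 19, 14, 16, 8, 14, 17].

[11, 10, 19, 14, 16, 8, 14, 17]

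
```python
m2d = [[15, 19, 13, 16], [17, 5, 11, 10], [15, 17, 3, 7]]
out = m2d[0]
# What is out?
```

m2d has 3 rows. Row 0 is [15, 19, 13, 16].

[15, 19, 13, 16]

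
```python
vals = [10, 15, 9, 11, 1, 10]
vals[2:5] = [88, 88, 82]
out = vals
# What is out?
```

vals starts as [10, 15, 9, 11, 1, 10] (length 6). The slice vals[2:5] covers indices [2, 3, 4] with values [9, 11, 1]. Replacing that slice with [88, 88, 82] (same length) produces [10, 15, 88, 88, 82, 10].

[10, 15, 88, 88, 82, 10]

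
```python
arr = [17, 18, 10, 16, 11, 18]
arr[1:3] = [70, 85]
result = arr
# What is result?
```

arr starts as [17, 18, 10, 16, 11, 18] (length 6). The slice arr[1:3] covers indices [1, 2] with values [18, 10]. Replacing that slice with [70, 85] (same length) produces [17, 70, 85, 16, 11, 18].

[17, 70, 85, 16, 11, 18]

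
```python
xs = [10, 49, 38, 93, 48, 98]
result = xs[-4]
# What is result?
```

xs has length 6. Negative index -4 maps to positive index 6 + (-4) = 2. xs[2] = 38.

38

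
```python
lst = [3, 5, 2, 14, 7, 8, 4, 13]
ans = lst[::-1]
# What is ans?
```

lst has length 8. The slice lst[::-1] selects indices [7, 6, 5, 4, 3, 2, 1, 0] (7->13, 6->4, 5->8, 4->7, 3->14, 2->2, 1->5, 0->3), giving [13, 4, 8, 7, 14, 2, 5, 3].

[13, 4, 8, 7, 14, 2, 5, 3]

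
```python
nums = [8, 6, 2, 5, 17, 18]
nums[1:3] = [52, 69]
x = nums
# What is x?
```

nums starts as [8, 6, 2, 5, 17, 18] (length 6). The slice nums[1:3] covers indices [1, 2] with values [6, 2]. Replacing that slice with [52, 69] (same length) produces [8, 52, 69, 5, 17, 18].

[8, 52, 69, 5, 17, 18]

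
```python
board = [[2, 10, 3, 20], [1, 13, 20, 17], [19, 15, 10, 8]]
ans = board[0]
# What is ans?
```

board has 3 rows. Row 0 is [2, 10, 3, 20].

[2, 10, 3, 20]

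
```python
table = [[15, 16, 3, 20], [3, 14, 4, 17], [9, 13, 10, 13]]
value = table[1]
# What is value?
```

table has 3 rows. Row 1 is [3, 14, 4, 17].

[3, 14, 4, 17]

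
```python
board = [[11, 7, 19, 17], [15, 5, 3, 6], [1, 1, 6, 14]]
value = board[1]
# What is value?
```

board has 3 rows. Row 1 is [15, 5, 3, 6].

[15, 5, 3, 6]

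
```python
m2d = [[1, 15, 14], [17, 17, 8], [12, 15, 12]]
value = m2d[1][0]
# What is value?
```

m2d[1] = [17, 17, 8]. Taking column 0 of that row yields 17.

17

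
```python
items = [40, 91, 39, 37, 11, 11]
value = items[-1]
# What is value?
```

items has length 6. Negative index -1 maps to positive index 6 + (-1) = 5. items[5] = 11.

11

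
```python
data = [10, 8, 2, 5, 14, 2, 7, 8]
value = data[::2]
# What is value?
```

data has length 8. The slice data[::2] selects indices [0, 2, 4, 6] (0->10, 2->2, 4->14, 6->7), giving [10, 2, 14, 7].

[10, 2, 14, 7]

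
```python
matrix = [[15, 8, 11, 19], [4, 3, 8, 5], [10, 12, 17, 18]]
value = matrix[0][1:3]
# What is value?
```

matrix[0] = [15, 8, 11, 19]. matrix[0] has length 4. The slice matrix[0][1:3] selects indices [1, 2] (1->8, 2->11), giving [8, 11].

[8, 11]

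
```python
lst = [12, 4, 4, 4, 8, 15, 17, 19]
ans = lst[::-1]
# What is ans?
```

lst has length 8. The slice lst[::-1] selects indices [7, 6, 5, 4, 3, 2, 1, 0] (7->19, 6->17, 5->15, 4->8, 3->4, 2->4, 1->4, 0->12), giving [19, 17, 15, 8, 4, 4, 4, 12].

[19, 17, 15, 8, 4, 4, 4, 12]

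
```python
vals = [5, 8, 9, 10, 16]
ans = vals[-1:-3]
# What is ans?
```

vals has length 5. The slice vals[-1:-3] resolves to an empty index range, so the result is [].

[]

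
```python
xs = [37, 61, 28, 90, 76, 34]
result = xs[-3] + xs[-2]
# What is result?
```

xs has length 6. Negative index -3 maps to positive index 6 + (-3) = 3. xs[3] = 90.
xs has length 6. Negative index -2 maps to positive index 6 + (-2) = 4. xs[4] = 76.
Sum: 90 + 76 = 166.

166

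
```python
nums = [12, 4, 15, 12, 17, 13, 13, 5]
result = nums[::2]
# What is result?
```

nums has length 8. The slice nums[::2] selects indices [0, 2, 4, 6] (0->12, 2->15, 4->17, 6->13), giving [12, 15, 17, 13].

[12, 15, 17, 13]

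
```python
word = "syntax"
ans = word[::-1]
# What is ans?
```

word has length 6. The slice word[::-1] selects indices [5, 4, 3, 2, 1, 0] (5->'x', 4->'a', 3->'t', 2->'n', 1->'y', 0->'s'), giving 'xatnys'.

'xatnys'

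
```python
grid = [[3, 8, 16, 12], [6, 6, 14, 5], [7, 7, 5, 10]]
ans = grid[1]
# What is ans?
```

grid has 3 rows. Row 1 is [6, 6, 14, 5].

[6, 6, 14, 5]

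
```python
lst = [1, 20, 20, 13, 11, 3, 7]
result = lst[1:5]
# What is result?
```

lst has length 7. The slice lst[1:5] selects indices [1, 2, 3, 4] (1->20, 2->20, 3->13, 4->11), giving [20, 20, 13, 11].

[20, 20, 13, 11]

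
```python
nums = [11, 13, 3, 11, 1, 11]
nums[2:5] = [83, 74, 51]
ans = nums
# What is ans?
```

nums starts as [11, 13, 3, 11, 1, 11] (length 6). The slice nums[2:5] covers indices [2, 3, 4] with values [3, 11, 1]. Replacing that slice with [83, 74, 51] (same length) produces [11, 13, 83, 74, 51, 11].

[11, 13, 83, 74, 51, 11]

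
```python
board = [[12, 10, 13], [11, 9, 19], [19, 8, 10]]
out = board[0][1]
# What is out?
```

board[0] = [12, 10, 13]. Taking column 1 of that row yields 10.

10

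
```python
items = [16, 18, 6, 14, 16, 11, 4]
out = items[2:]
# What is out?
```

items has length 7. The slice items[2:] selects indices [2, 3, 4, 5, 6] (2->6, 3->14, 4->16, 5->11, 6->4), giving [6, 14, 16, 11, 4].

[6, 14, 16, 11, 4]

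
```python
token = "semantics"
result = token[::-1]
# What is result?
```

token has length 9. The slice token[::-1] selects indices [8, 7, 6, 5, 4, 3, 2, 1, 0] (8->'s', 7->'c', 6->'i', 5->'t', 4->'n', 3->'a', 2->'m', 1->'e', 0->'s'), giving 'scitnames'.

'scitnames'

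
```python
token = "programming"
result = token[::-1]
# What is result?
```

token has length 11. The slice token[::-1] selects indices [10, 9, 8, 7, 6, 5, 4, 3, 2, 1, 0] (10->'g', 9->'n', 8->'i', 7->'m', 6->'m', 5->'a', 4->'r', 3->'g', 2->'o', 1->'r', 0->'p'), giving 'gnimmargorp'.

'gnimmargorp'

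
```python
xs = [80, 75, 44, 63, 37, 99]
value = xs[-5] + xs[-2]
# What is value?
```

xs has length 6. Negative index -5 maps to positive index 6 + (-5) = 1. xs[1] = 75.
xs has length 6. Negative index -2 maps to positive index 6 + (-2) = 4. xs[4] = 37.
Sum: 75 + 37 = 112.

112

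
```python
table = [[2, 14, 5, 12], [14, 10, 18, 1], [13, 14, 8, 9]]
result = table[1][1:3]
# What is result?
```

table[1] = [14, 10, 18, 1]. table[1] has length 4. The slice table[1][1:3] selects indices [1, 2] (1->10, 2->18), giving [10, 18].

[10, 18]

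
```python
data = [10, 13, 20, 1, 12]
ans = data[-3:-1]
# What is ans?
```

data has length 5. The slice data[-3:-1] selects indices [2, 3] (2->20, 3->1), giving [20, 1].

[20, 1]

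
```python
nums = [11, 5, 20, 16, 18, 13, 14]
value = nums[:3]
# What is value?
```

nums has length 7. The slice nums[:3] selects indices [0, 1, 2] (0->11, 1->5, 2->20), giving [11, 5, 20].

[11, 5, 20]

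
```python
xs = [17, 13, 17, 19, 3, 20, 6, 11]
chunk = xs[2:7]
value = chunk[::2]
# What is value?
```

xs has length 8. The slice xs[2:7] selects indices [2, 3, 4, 5, 6] (2->17, 3->19, 4->3, 5->20, 6->6), giving [17, 19, 3, 20, 6]. So chunk = [17, 19, 3, 20, 6]. chunk has length 5. The slice chunk[::2] selects indices [0, 2, 4] (0->17, 2->3, 4->6), giving [17, 3, 6].

[17, 3, 6]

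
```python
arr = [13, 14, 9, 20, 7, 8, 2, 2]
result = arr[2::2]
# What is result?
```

arr has length 8. The slice arr[2::2] selects indices [2, 4, 6] (2->9, 4->7, 6->2), giving [9, 7, 2].

[9, 7, 2]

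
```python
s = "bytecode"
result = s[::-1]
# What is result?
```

s has length 8. The slice s[::-1] selects indices [7, 6, 5, 4, 3, 2, 1, 0] (7->'e', 6->'d', 5->'o', 4->'c', 3->'e', 2->'t', 1->'y', 0->'b'), giving 'edocetyb'.

'edocetyb'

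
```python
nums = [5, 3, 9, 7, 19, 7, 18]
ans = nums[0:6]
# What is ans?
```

nums has length 7. The slice nums[0:6] selects indices [0, 1, 2, 3, 4, 5] (0->5, 1->3, 2->9, 3->7, 4->19, 5->7), giving [5, 3, 9, 7, 19, 7].

[5, 3, 9, 7, 19, 7]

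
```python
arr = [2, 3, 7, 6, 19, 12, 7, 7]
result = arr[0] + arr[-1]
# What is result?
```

arr has length 8. arr[0] = 2.
arr has length 8. Negative index -1 maps to positive index 8 + (-1) = 7. arr[7] = 7.
Sum: 2 + 7 = 9.

9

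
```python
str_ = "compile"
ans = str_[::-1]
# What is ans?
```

str_ has length 7. The slice str_[::-1] selects indices [6, 5, 4, 3, 2, 1, 0] (6->'e', 5->'l', 4->'i', 3->'p', 2->'m', 1->'o', 0->'c'), giving 'elipmoc'.

'elipmoc'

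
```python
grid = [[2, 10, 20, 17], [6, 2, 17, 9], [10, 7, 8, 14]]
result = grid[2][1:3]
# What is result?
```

grid[2] = [10, 7, 8, 14]. grid[2] has length 4. The slice grid[2][1:3] selects indices [1, 2] (1->7, 2->8), giving [7, 8].

[7, 8]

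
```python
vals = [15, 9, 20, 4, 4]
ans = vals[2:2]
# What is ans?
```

vals has length 5. The slice vals[2:2] resolves to an empty index range, so the result is [].

[]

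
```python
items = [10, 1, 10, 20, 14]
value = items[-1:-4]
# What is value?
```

items has length 5. The slice items[-1:-4] resolves to an empty index range, so the result is [].

[]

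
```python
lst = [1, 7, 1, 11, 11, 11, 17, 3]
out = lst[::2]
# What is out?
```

lst has length 8. The slice lst[::2] selects indices [0, 2, 4, 6] (0->1, 2->1, 4->11, 6->17), giving [1, 1, 11, 17].

[1, 1, 11, 17]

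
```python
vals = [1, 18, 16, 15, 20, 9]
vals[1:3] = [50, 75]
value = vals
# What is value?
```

vals starts as [1, 18, 16, 15, 20, 9] (length 6). The slice vals[1:3] covers indices [1, 2] with values [18, 16]. Replacing that slice with [50, 75] (same length) produces [1, 50, 75, 15, 20, 9].

[1, 50, 75, 15, 20, 9]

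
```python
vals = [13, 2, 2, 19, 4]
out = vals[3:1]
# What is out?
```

vals has length 5. The slice vals[3:1] resolves to an empty index range, so the result is [].

[]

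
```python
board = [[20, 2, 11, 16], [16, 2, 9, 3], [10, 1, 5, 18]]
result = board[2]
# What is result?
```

board has 3 rows. Row 2 is [10, 1, 5, 18].

[10, 1, 5, 18]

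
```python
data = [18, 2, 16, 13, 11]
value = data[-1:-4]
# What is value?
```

data has length 5. The slice data[-1:-4] resolves to an empty index range, so the result is [].

[]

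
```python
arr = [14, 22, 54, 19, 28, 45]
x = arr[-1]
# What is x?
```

arr has length 6. Negative index -1 maps to positive index 6 + (-1) = 5. arr[5] = 45.

45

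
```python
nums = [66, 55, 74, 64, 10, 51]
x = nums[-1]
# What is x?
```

nums has length 6. Negative index -1 maps to positive index 6 + (-1) = 5. nums[5] = 51.

51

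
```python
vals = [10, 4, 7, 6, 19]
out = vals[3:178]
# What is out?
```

vals has length 5. The slice vals[3:178] selects indices [3, 4] (3->6, 4->19), giving [6, 19].

[6, 19]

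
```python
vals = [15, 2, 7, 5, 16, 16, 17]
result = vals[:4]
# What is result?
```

vals has length 7. The slice vals[:4] selects indices [0, 1, 2, 3] (0->15, 1->2, 2->7, 3->5), giving [15, 2, 7, 5].

[15, 2, 7, 5]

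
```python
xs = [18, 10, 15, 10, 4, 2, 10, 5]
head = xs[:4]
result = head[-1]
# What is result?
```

xs has length 8. The slice xs[:4] selects indices [0, 1, 2, 3] (0->18, 1->10, 2->15, 3->10), giving [18, 10, 15, 10]. So head = [18, 10, 15, 10]. Then head[-1] = 10.

10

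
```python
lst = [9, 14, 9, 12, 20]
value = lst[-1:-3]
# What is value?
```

lst has length 5. The slice lst[-1:-3] resolves to an empty index range, so the result is [].

[]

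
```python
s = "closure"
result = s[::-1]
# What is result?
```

s has length 7. The slice s[::-1] selects indices [6, 5, 4, 3, 2, 1, 0] (6->'e', 5->'r', 4->'u', 3->'s', 2->'o', 1->'l', 0->'c'), giving 'erusolc'.

'erusolc'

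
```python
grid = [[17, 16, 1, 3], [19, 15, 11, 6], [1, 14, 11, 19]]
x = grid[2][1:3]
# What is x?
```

grid[2] = [1, 14, 11, 19]. grid[2] has length 4. The slice grid[2][1:3] selects indices [1, 2] (1->14, 2->11), giving [14, 11].

[14, 11]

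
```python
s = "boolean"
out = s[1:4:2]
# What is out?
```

s has length 7. The slice s[1:4:2] selects indices [1, 3] (1->'o', 3->'l'), giving 'ol'.

'ol'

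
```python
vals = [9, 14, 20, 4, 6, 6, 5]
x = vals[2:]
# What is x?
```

vals has length 7. The slice vals[2:] selects indices [2, 3, 4, 5, 6] (2->20, 3->4, 4->6, 5->6, 6->5), giving [20, 4, 6, 6, 5].

[20, 4, 6, 6, 5]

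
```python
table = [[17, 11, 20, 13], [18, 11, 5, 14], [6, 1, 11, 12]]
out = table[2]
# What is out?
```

table has 3 rows. Row 2 is [6, 1, 11, 12].

[6, 1, 11, 12]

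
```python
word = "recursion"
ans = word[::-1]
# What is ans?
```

word has length 9. The slice word[::-1] selects indices [8, 7, 6, 5, 4, 3, 2, 1, 0] (8->'n', 7->'o', 6->'i', 5->'s', 4->'r', 3->'u', 2->'c', 1->'e', 0->'r'), giving 'noisrucer'.

'noisrucer'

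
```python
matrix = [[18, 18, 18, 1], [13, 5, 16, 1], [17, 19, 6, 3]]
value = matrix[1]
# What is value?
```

matrix has 3 rows. Row 1 is [13, 5, 16, 1].

[13, 5, 16, 1]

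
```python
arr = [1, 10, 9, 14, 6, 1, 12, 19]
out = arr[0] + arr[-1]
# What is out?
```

arr has length 8. arr[0] = 1.
arr has length 8. Negative index -1 maps to positive index 8 + (-1) = 7. arr[7] = 19.
Sum: 1 + 19 = 20.

20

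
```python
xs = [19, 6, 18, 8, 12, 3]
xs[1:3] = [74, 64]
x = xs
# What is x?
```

xs starts as [19, 6, 18, 8, 12, 3] (length 6). The slice xs[1:3] covers indices [1, 2] with values [6, 18]. Replacing that slice with [74, 64] (same length) produces [19, 74, 64, 8, 12, 3].

[19, 74, 64, 8, 12, 3]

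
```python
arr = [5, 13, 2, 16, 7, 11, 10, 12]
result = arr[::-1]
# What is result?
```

arr has length 8. The slice arr[::-1] selects indices [7, 6, 5, 4, 3, 2, 1, 0] (7->12, 6->10, 5->11, 4->7, 3->16, 2->2, 1->13, 0->5), giving [12, 10, 11, 7, 16, 2, 13, 5].

[12, 10, 11, 7, 16, 2, 13, 5]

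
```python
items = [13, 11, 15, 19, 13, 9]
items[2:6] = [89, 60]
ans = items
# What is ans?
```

items starts as [13, 11, 15, 19, 13, 9] (length 6). The slice items[2:6] covers indices [2, 3, 4, 5] with values [15, 19, 13, 9]. Replacing that slice with [89, 60] (different length) produces [13, 11, 89, 60].

[13, 11, 89, 60]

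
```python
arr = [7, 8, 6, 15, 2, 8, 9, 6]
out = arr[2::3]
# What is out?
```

arr has length 8. The slice arr[2::3] selects indices [2, 5] (2->6, 5->8), giving [6, 8].

[6, 8]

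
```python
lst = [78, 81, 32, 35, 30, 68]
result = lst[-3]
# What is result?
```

lst has length 6. Negative index -3 maps to positive index 6 + (-3) = 3. lst[3] = 35.

35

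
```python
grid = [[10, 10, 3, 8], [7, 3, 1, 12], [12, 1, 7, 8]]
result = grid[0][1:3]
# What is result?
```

grid[0] = [10, 10, 3, 8]. grid[0] has length 4. The slice grid[0][1:3] selects indices [1, 2] (1->10, 2->3), giving [10, 3].

[10, 3]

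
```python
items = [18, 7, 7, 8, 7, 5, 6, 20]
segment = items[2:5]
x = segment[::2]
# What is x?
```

items has length 8. The slice items[2:5] selects indices [2, 3, 4] (2->7, 3->8, 4->7), giving [7, 8, 7]. So segment = [7, 8, 7]. segment has length 3. The slice segment[::2] selects indices [0, 2] (0->7, 2->7), giving [7, 7].

[7, 7]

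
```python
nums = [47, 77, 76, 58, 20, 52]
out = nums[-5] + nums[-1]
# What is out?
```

nums has length 6. Negative index -5 maps to positive index 6 + (-5) = 1. nums[1] = 77.
nums has length 6. Negative index -1 maps to positive index 6 + (-1) = 5. nums[5] = 52.
Sum: 77 + 52 = 129.

129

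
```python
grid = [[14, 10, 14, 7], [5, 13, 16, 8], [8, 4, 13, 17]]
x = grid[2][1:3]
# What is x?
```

grid[2] = [8, 4, 13, 17]. grid[2] has length 4. The slice grid[2][1:3] selects indices [1, 2] (1->4, 2->13), giving [4, 13].

[4, 13]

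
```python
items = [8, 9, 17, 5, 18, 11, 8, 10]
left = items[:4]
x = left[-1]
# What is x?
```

items has length 8. The slice items[:4] selects indices [0, 1, 2, 3] (0->8, 1->9, 2->17, 3->5), giving [8, 9, 17, 5]. So left = [8, 9, 17, 5]. Then left[-1] = 5.

5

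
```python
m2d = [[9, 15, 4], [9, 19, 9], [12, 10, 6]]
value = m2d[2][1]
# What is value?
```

m2d[2] = [12, 10, 6]. Taking column 1 of that row yields 10.

10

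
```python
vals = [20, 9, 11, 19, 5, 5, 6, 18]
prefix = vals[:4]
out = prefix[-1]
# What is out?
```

vals has length 8. The slice vals[:4] selects indices [0, 1, 2, 3] (0->20, 1->9, 2->11, 3->19), giving [20, 9, 11, 19]. So prefix = [20, 9, 11, 19]. Then prefix[-1] = 19.

19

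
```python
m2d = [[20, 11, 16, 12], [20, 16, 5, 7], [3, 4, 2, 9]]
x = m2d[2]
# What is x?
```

m2d has 3 rows. Row 2 is [3, 4, 2, 9].

[3, 4, 2, 9]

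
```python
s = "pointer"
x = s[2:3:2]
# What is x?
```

s has length 7. The slice s[2:3:2] selects indices [2] (2->'i'), giving 'i'.

'i'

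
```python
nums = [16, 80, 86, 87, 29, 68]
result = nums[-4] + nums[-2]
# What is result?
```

nums has length 6. Negative index -4 maps to positive index 6 + (-4) = 2. nums[2] = 86.
nums has length 6. Negative index -2 maps to positive index 6 + (-2) = 4. nums[4] = 29.
Sum: 86 + 29 = 115.

115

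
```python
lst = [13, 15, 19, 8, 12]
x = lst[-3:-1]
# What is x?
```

lst has length 5. The slice lst[-3:-1] selects indices [2, 3] (2->19, 3->8), giving [19, 8].

[19, 8]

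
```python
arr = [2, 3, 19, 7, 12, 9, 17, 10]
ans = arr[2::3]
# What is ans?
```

arr has length 8. The slice arr[2::3] selects indices [2, 5] (2->19, 5->9), giving [19, 9].

[19, 9]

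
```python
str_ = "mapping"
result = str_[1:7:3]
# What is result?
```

str_ has length 7. The slice str_[1:7:3] selects indices [1, 4] (1->'a', 4->'i'), giving 'ai'.

'ai'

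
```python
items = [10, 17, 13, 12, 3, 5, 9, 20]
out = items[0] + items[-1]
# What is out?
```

items has length 8. items[0] = 10.
items has length 8. Negative index -1 maps to positive index 8 + (-1) = 7. items[7] = 20.
Sum: 10 + 20 = 30.

30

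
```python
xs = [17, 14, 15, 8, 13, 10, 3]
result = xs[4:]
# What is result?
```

xs has length 7. The slice xs[4:] selects indices [4, 5, 6] (4->13, 5->10, 6->3), giving [13, 10, 3].

[13, 10, 3]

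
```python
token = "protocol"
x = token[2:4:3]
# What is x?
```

token has length 8. The slice token[2:4:3] selects indices [2] (2->'o'), giving 'o'.

'o'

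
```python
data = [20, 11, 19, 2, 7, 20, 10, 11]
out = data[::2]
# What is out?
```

data has length 8. The slice data[::2] selects indices [0, 2, 4, 6] (0->20, 2->19, 4->7, 6->10), giving [20, 19, 7, 10].

[20, 19, 7, 10]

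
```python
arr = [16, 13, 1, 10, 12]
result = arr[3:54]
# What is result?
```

arr has length 5. The slice arr[3:54] selects indices [3, 4] (3->10, 4->12), giving [10, 12].

[10, 12]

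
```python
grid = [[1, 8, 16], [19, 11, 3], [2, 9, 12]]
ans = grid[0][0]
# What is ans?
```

grid[0] = [1, 8, 16]. Taking column 0 of that row yields 1.

1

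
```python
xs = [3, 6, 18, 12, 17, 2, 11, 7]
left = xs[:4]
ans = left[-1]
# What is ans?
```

xs has length 8. The slice xs[:4] selects indices [0, 1, 2, 3] (0->3, 1->6, 2->18, 3->12), giving [3, 6, 18, 12]. So left = [3, 6, 18, 12]. Then left[-1] = 12.

12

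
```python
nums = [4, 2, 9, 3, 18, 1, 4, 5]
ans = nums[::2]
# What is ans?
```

nums has length 8. The slice nums[::2] selects indices [0, 2, 4, 6] (0->4, 2->9, 4->18, 6->4), giving [4, 9, 18, 4].

[4, 9, 18, 4]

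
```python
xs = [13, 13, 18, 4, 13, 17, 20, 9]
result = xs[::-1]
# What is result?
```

xs has length 8. The slice xs[::-1] selects indices [7, 6, 5, 4, 3, 2, 1, 0] (7->9, 6->20, 5->17, 4->13, 3->4, 2->18, 1->13, 0->13), giving [9, 20, 17, 13, 4, 18, 13, 13].

[9, 20, 17, 13, 4, 18, 13, 13]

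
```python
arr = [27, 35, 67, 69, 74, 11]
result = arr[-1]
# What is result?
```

arr has length 6. Negative index -1 maps to positive index 6 + (-1) = 5. arr[5] = 11.

11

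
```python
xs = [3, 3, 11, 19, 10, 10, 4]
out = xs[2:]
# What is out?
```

xs has length 7. The slice xs[2:] selects indices [2, 3, 4, 5, 6] (2->11, 3->19, 4->10, 5->10, 6->4), giving [11, 19, 10, 10, 4].

[11, 19, 10, 10, 4]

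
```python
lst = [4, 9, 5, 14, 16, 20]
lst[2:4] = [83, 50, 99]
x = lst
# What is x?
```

lst starts as [4, 9, 5, 14, 16, 20] (length 6). The slice lst[2:4] covers indices [2, 3] with values [5, 14]. Replacing that slice with [83, 50, 99] (different length) produces [4, 9, 83, 50, 99, 16, 20].

[4, 9, 83, 50, 99, 16, 20]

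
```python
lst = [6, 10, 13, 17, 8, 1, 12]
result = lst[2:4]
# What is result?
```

lst has length 7. The slice lst[2:4] selects indices [2, 3] (2->13, 3->17), giving [13, 17].

[13, 17]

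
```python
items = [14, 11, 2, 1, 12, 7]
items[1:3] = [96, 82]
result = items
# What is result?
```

items starts as [14, 11, 2, 1, 12, 7] (length 6). The slice items[1:3] covers indices [1, 2] with values [11, 2]. Replacing that slice with [96, 82] (same length) produces [14, 96, 82, 1, 12, 7].

[14, 96, 82, 1, 12, 7]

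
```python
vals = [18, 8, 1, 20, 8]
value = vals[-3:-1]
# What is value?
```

vals has length 5. The slice vals[-3:-1] selects indices [2, 3] (2->1, 3->20), giving [1, 20].

[1, 20]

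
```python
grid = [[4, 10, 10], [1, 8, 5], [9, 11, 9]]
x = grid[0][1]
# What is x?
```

grid[0] = [4, 10, 10]. Taking column 1 of that row yields 10.

10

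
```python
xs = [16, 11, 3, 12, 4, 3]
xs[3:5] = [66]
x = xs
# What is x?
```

xs starts as [16, 11, 3, 12, 4, 3] (length 6). The slice xs[3:5] covers indices [3, 4] with values [12, 4]. Replacing that slice with [66] (different length) produces [16, 11, 3, 66, 3].

[16, 11, 3, 66, 3]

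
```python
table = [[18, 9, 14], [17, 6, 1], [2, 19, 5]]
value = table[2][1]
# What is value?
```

table[2] = [2, 19, 5]. Taking column 1 of that row yields 19.

19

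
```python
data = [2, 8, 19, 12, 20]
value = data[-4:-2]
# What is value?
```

data has length 5. The slice data[-4:-2] selects indices [1, 2] (1->8, 2->19), giving [8, 19].

[8, 19]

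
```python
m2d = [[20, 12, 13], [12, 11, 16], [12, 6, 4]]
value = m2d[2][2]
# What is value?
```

m2d[2] = [12, 6, 4]. Taking column 2 of that row yields 4.

4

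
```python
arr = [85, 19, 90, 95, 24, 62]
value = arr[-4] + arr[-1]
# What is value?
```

arr has length 6. Negative index -4 maps to positive index 6 + (-4) = 2. arr[2] = 90.
arr has length 6. Negative index -1 maps to positive index 6 + (-1) = 5. arr[5] = 62.
Sum: 90 + 62 = 152.

152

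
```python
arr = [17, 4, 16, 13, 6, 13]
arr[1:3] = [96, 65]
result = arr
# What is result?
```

arr starts as [17, 4, 16, 13, 6, 13] (length 6). The slice arr[1:3] covers indices [1, 2] with values [4, 16]. Replacing that slice with [96, 65] (same length) produces [17, 96, 65, 13, 6, 13].

[17, 96, 65, 13, 6, 13]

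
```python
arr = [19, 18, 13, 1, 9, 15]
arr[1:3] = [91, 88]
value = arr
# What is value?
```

arr starts as [19, 18, 13, 1, 9, 15] (length 6). The slice arr[1:3] covers indices [1, 2] with values [18, 13]. Replacing that slice with [91, 88] (same length) produces [19, 91, 88, 1, 9, 15].

[19, 91, 88, 1, 9, 15]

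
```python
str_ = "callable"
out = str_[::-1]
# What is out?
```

str_ has length 8. The slice str_[::-1] selects indices [7, 6, 5, 4, 3, 2, 1, 0] (7->'e', 6->'l', 5->'b', 4->'a', 3->'l', 2->'l', 1->'a', 0->'c'), giving 'elballac'.

'elballac'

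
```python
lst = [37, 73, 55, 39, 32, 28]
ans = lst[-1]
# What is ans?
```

lst has length 6. Negative index -1 maps to positive index 6 + (-1) = 5. lst[5] = 28.

28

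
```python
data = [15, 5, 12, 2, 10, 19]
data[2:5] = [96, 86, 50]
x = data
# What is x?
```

data starts as [15, 5, 12, 2, 10, 19] (length 6). The slice data[2:5] covers indices [2, 3, 4] with values [12, 2, 10]. Replacing that slice with [96, 86, 50] (same length) produces [15, 5, 96, 86, 50, 19].

[15, 5, 96, 86, 50, 19]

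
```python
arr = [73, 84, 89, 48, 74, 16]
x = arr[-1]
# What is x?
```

arr has length 6. Negative index -1 maps to positive index 6 + (-1) = 5. arr[5] = 16.

16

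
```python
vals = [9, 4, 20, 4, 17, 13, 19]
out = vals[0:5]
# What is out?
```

vals has length 7. The slice vals[0:5] selects indices [0, 1, 2, 3, 4] (0->9, 1->4, 2->20, 3->4, 4->17), giving [9, 4, 20, 4, 17].

[9, 4, 20, 4, 17]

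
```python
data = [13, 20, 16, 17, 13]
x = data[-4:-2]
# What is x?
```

data has length 5. The slice data[-4:-2] selects indices [1, 2] (1->20, 2->16), giving [20, 16].

[20, 16]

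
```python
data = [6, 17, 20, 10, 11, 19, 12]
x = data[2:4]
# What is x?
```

data has length 7. The slice data[2:4] selects indices [2, 3] (2->20, 3->10), giving [20, 10].

[20, 10]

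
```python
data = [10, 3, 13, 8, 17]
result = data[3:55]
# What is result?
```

data has length 5. The slice data[3:55] selects indices [3, 4] (3->8, 4->17), giving [8, 17].

[8, 17]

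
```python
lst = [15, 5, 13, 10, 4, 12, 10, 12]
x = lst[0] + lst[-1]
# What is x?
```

lst has length 8. lst[0] = 15.
lst has length 8. Negative index -1 maps to positive index 8 + (-1) = 7. lst[7] = 12.
Sum: 15 + 12 = 27.

27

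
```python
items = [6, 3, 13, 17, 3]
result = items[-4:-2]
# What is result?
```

items has length 5. The slice items[-4:-2] selects indices [1, 2] (1->3, 2->13), giving [3, 13].

[3, 13]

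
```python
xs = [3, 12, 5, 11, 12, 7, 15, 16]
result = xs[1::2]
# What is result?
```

xs has length 8. The slice xs[1::2] selects indices [1, 3, 5, 7] (1->12, 3->11, 5->7, 7->16), giving [12, 11, 7, 16].

[12, 11, 7, 16]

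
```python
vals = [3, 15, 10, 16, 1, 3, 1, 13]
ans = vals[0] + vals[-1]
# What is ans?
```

vals has length 8. vals[0] = 3.
vals has length 8. Negative index -1 maps to positive index 8 + (-1) = 7. vals[7] = 13.
Sum: 3 + 13 = 16.

16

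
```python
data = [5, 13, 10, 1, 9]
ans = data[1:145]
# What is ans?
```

data has length 5. The slice data[1:145] selects indices [1, 2, 3, 4] (1->13, 2->10, 3->1, 4->9), giving [13, 10, 1, 9].

[13, 10, 1, 9]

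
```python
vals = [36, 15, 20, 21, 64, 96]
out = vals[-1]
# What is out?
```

vals has length 6. Negative index -1 maps to positive index 6 + (-1) = 5. vals[5] = 96.

96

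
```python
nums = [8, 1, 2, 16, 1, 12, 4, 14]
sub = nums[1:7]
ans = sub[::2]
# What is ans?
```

nums has length 8. The slice nums[1:7] selects indices [1, 2, 3, 4, 5, 6] (1->1, 2->2, 3->16, 4->1, 5->12, 6->4), giving [1, 2, 16, 1, 12, 4]. So sub = [1, 2, 16, 1, 12, 4]. sub has length 6. The slice sub[::2] selects indices [0, 2, 4] (0->1, 2->16, 4->12), giving [1, 16, 12].

[1, 16, 12]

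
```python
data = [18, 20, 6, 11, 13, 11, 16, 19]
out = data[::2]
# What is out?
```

data has length 8. The slice data[::2] selects indices [0, 2, 4, 6] (0->18, 2->6, 4->13, 6->16), giving [18, 6, 13, 16].

[18, 6, 13, 16]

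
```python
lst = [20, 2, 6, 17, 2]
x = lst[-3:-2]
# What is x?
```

lst has length 5. The slice lst[-3:-2] selects indices [2] (2->6), giving [6].

[6]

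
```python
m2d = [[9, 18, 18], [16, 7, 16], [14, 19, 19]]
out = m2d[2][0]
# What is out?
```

m2d[2] = [14, 19, 19]. Taking column 0 of that row yields 14.

14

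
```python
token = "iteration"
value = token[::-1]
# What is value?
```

token has length 9. The slice token[::-1] selects indices [8, 7, 6, 5, 4, 3, 2, 1, 0] (8->'n', 7->'o', 6->'i', 5->'t', 4->'a', 3->'r', 2->'e', 1->'t', 0->'i'), giving 'noitareti'.

'noitareti'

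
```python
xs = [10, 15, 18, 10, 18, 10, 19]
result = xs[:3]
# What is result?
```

xs has length 7. The slice xs[:3] selects indices [0, 1, 2] (0->10, 1->15, 2->18), giving [10, 15, 18].

[10, 15, 18]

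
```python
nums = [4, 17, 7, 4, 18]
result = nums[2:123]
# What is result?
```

nums has length 5. The slice nums[2:123] selects indices [2, 3, 4] (2->7, 3->4, 4->18), giving [7, 4, 18].

[7, 4, 18]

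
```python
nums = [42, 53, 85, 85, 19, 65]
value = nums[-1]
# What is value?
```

nums has length 6. Negative index -1 maps to positive index 6 + (-1) = 5. nums[5] = 65.

65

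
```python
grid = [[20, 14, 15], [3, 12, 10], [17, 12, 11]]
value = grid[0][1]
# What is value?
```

grid[0] = [20, 14, 15]. Taking column 1 of that row yields 14.

14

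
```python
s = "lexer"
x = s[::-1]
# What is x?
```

s has length 5. The slice s[::-1] selects indices [4, 3, 2, 1, 0] (4->'r', 3->'e', 2->'x', 1->'e', 0->'l'), giving 'rexel'.

'rexel'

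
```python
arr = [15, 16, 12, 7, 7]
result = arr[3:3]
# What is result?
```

arr has length 5. The slice arr[3:3] resolves to an empty index range, so the result is [].

[]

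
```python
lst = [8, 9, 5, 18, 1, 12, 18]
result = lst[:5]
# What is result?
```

lst has length 7. The slice lst[:5] selects indices [0, 1, 2, 3, 4] (0->8, 1->9, 2->5, 3->18, 4->1), giving [8, 9, 5, 18, 1].

[8, 9, 5, 18, 1]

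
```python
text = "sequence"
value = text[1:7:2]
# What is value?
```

text has length 8. The slice text[1:7:2] selects indices [1, 3, 5] (1->'e', 3->'u', 5->'n'), giving 'eun'.

'eun'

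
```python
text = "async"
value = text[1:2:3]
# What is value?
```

text has length 5. The slice text[1:2:3] selects indices [1] (1->'s'), giving 's'.

's'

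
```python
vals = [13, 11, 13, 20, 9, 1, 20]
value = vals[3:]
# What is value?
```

vals has length 7. The slice vals[3:] selects indices [3, 4, 5, 6] (3->20, 4->9, 5->1, 6->20), giving [20, 9, 1, 20].

[20, 9, 1, 20]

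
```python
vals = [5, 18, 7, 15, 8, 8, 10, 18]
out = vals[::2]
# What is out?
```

vals has length 8. The slice vals[::2] selects indices [0, 2, 4, 6] (0->5, 2->7, 4->8, 6->10), giving [5, 7, 8, 10].

[5, 7, 8, 10]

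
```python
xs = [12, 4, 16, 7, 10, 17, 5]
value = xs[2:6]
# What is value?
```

xs has length 7. The slice xs[2:6] selects indices [2, 3, 4, 5] (2->16, 3->7, 4->10, 5->17), giving [16, 7, 10, 17].

[16, 7, 10, 17]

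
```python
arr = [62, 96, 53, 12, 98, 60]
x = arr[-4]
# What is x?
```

arr has length 6. Negative index -4 maps to positive index 6 + (-4) = 2. arr[2] = 53.

53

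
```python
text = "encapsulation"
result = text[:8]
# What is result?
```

text has length 13. The slice text[:8] selects indices [0, 1, 2, 3, 4, 5, 6, 7] (0->'e', 1->'n', 2->'c', 3->'a', 4->'p', 5->'s', 6->'u', 7->'l'), giving 'encapsul'.

'encapsul'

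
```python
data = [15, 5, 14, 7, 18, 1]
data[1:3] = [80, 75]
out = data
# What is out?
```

data starts as [15, 5, 14, 7, 18, 1] (length 6). The slice data[1:3] covers indices [1, 2] with values [5, 14]. Replacing that slice with [80, 75] (same length) produces [15, 80, 75, 7, 18, 1].

[15, 80, 75, 7, 18, 1]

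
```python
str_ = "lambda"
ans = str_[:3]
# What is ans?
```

str_ has length 6. The slice str_[:3] selects indices [0, 1, 2] (0->'l', 1->'a', 2->'m'), giving 'lam'.

'lam'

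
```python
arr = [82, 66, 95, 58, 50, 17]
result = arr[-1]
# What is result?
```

arr has length 6. Negative index -1 maps to positive index 6 + (-1) = 5. arr[5] = 17.

17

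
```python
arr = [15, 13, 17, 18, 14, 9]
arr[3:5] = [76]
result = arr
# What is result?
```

arr starts as [15, 13, 17, 18, 14, 9] (length 6). The slice arr[3:5] covers indices [3, 4] with values [18, 14]. Replacing that slice with [76] (different length) produces [15, 13, 17, 76, 9].

[15, 13, 17, 76, 9]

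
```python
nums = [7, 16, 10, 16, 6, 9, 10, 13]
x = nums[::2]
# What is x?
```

nums has length 8. The slice nums[::2] selects indices [0, 2, 4, 6] (0->7, 2->10, 4->6, 6->10), giving [7, 10, 6, 10].

[7, 10, 6, 10]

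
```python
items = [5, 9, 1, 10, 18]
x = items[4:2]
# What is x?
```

items has length 5. The slice items[4:2] resolves to an empty index range, so the result is [].

[]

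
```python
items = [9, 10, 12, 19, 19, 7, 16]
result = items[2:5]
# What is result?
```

items has length 7. The slice items[2:5] selects indices [2, 3, 4] (2->12, 3->19, 4->19), giving [12, 19, 19].

[12, 19, 19]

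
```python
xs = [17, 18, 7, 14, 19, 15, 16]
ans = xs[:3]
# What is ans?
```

xs has length 7. The slice xs[:3] selects indices [0, 1, 2] (0->17, 1->18, 2->7), giving [17, 18, 7].

[17, 18, 7]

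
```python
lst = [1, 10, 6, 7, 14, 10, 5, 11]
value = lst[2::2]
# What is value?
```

lst has length 8. The slice lst[2::2] selects indices [2, 4, 6] (2->6, 4->14, 6->5), giving [6, 14, 5].

[6, 14, 5]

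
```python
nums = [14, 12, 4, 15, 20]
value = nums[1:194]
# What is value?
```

nums has length 5. The slice nums[1:194] selects indices [1, 2, 3, 4] (1->12, 2->4, 3->15, 4->20), giving [12, 4, 15, 20].

[12, 4, 15, 20]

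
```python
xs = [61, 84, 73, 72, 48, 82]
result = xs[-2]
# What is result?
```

xs has length 6. Negative index -2 maps to positive index 6 + (-2) = 4. xs[4] = 48.

48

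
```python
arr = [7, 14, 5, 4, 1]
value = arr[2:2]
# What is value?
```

arr has length 5. The slice arr[2:2] resolves to an empty index range, so the result is [].

[]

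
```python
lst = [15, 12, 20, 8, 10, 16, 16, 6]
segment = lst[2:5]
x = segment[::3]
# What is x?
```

lst has length 8. The slice lst[2:5] selects indices [2, 3, 4] (2->20, 3->8, 4->10), giving [20, 8, 10]. So segment = [20, 8, 10]. segment has length 3. The slice segment[::3] selects indices [0] (0->20), giving [20].

[20]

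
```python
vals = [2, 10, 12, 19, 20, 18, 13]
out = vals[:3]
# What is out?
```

vals has length 7. The slice vals[:3] selects indices [0, 1, 2] (0->2, 1->10, 2->12), giving [2, 10, 12].

[2, 10, 12]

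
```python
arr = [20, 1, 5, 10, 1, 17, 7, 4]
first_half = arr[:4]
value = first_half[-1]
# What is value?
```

arr has length 8. The slice arr[:4] selects indices [0, 1, 2, 3] (0->20, 1->1, 2->5, 3->10), giving [20, 1, 5, 10]. So first_half = [20, 1, 5, 10]. Then first_half[-1] = 10.

10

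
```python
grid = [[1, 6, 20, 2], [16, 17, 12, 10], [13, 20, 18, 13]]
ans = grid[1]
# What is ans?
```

grid has 3 rows. Row 1 is [16, 17, 12, 10].

[16, 17, 12, 10]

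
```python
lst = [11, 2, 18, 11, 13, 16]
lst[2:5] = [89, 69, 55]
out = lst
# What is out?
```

lst starts as [11, 2, 18, 11, 13, 16] (length 6). The slice lst[2:5] covers indices [2, 3, 4] with values [18, 11, 13]. Replacing that slice with [89, 69, 55] (same length) produces [11, 2, 89, 69, 55, 16].

[11, 2, 89, 69, 55, 16]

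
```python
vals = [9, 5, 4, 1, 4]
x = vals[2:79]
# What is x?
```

vals has length 5. The slice vals[2:79] selects indices [2, 3, 4] (2->4, 3->1, 4->4), giving [4, 1, 4].

[4, 1, 4]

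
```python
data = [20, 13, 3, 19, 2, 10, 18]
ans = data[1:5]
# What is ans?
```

data has length 7. The slice data[1:5] selects indices [1, 2, 3, 4] (1->13, 2->3, 3->19, 4->2), giving [13, 3, 19, 2].

[13, 3, 19, 2]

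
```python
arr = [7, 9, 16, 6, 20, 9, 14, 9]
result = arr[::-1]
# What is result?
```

arr has length 8. The slice arr[::-1] selects indices [7, 6, 5, 4, 3, 2, 1, 0] (7->9, 6->14, 5->9, 4->20, 3->6, 2->16, 1->9, 0->7), giving [9, 14, 9, 20, 6, 16, 9, 7].

[9, 14, 9, 20, 6, 16, 9, 7]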